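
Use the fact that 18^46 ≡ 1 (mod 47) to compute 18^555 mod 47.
By Fermat: 18^{46} ≡ 1 (mod 47). 555 ≡ 3 (mod 46). So 18^{555} ≡ 18^{3} ≡ 4 (mod 47)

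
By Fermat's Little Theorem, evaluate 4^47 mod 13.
By Fermat: 4^{12} ≡ 1 (mod 13). 47 = 3×12 + 11. So 4^{47} ≡ 4^{11} ≡ 10 (mod 13)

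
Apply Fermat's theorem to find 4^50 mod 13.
By Fermat: 4^{12} ≡ 1 mod 13. 50 = 4×12 + 2. So 4^{50} ≡ 4^{2} ≡ 3 mod 13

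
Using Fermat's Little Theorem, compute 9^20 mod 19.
By Fermat: 9^{18} ≡ 1 mod 19. So 9^{20} = 9^{18} · 9^{2} ≡ 9^{2} ≡ 5 mod 19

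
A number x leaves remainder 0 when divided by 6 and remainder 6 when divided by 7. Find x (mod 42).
M = 6 × 7 = 42. M₁ = 7, y₁ ≡ 1 (mod 6). M₂ = 6, y₂ ≡ 6 (mod 7). x = 0×7×1 + 6×6×6 ≡ 6 (mod 42)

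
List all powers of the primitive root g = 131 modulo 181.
131^1, 131^2, ..., 131^{180} mod 181: [131, 147, 71, 70, 120, 154, 83, 13, 74, 101, 18, 5, 112, 11, 174, 169, 57, 46, 53, 65, 8, 143, 90, 25, 17, 55, 146, 121, 104, 49, 84, 144, 40, 172, 88, 125, 85, 94, 6, 62, 158, 64, 58, 177, 19, 136, 78, 82, 63, 108, 30, 129, 66, 139, 109, 161, 95, 137, 28, 48, 134, 178, 150, 102, 149, 152, 2, 81, 113, 142, 140, 59, 127, 166, 26, 148, 21, 36, 10, 43, 22, 167, 157, 114, 92, 106, 130, 16, 105, 180, 50, 34, 110, 111, 61, 27, 98, 168, 107, 80, 163, 176, 69, 170, 7, 12, 124, 135, 128, 116, 173, 38, 91, 156, 164, 126, 35, 60, 77, 132, 97, 37, 141, 9, 93, 56, 96, 87, 175, 119, 23, 117, 123, 4, 162, 45, 103, 99, 118, 73, 151, 52, 115, 42, 72, 20, 86, 44, 153, 133, 47, 3, 31, 79, 32, 29, 179, 100, 68, 39, 41, 122, 54, 15, 155, 33, 160, 145, 171, 138, 159, 14, 24, 67, 89, 75, 51, 165, 76, 1]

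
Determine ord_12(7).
Powers of 7 mod 12: 7^1≡7, 7^2≡1. So the order of 7 is 2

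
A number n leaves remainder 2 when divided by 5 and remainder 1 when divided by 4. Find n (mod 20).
M = 5 × 4 = 20. M₁ = 4, y₁ ≡ 4 (mod 5). M₂ = 5, y₂ ≡ 1 (mod 4). n = 2×4×4 + 1×5×1 ≡ 17 (mod 20)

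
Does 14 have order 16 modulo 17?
ord_17(14) divides 16. For each prime q|16: 14^{8}≡16, none ≡ 1. So 14 has order 16 and is a primitive root mod 17.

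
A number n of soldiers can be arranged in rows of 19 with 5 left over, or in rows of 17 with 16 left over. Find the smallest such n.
M = 19 × 17 = 323. M₁ = 17, y₁ ≡ 9 (mod 19). M₂ = 19, y₂ ≡ 9 (mod 17). n = 5×17×9 + 16×19×9 ≡ 271 (mod 323)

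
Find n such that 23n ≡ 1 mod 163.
Since 163 is prime, by Fermat 23^(-1) ≡ 23^{161} ≡ 78 mod 163. Verify: 23 × 78 = 1794 ≡ 1 mod 163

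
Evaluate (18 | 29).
(18/29) = 18^{14} mod 29 = -1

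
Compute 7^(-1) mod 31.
Since 31 is prime, by Fermat 7^(-1) ≡ 7^{29} ≡ 9 mod 31. Verify: 7 × 9 = 63 ≡ 1 mod 31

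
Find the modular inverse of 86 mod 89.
Since 89 is prime, by Fermat 86^(-1) ≡ 86^{87} ≡ 59 (mod 89). Verify: 86 × 59 = 5074 ≡ 1 (mod 89)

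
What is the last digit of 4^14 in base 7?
Using Fermat: 4^{6} ≡ 1 mod 7. 14 ≡ 2 mod 6. So 4^{14} ≡ 4^{2} ≡ 2 mod 7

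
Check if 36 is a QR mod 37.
By Euler's criterion: 36^{18} ≡ 1 mod 37. Since this equals 1, 36 is a QR.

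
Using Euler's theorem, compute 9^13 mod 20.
By Euler: 9^{8} ≡ 1 (mod 20) since gcd(9, 20) = 1. 13 = 1×8 + 5. So 9^{13} ≡ 9^{5} ≡ 9 (mod 20)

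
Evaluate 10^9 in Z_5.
By repeated squaring mod 5: 10^{1}≡0, 10^{2}≡0, 10^{4}≡0, 10^{8}≡0. Then 10^{9} = 10^{8+1} ≡ 0 × 0 ≡ 0 mod 5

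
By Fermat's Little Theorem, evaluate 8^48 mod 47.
By Fermat: 8^{46} ≡ 1 (mod 47). So 8^{48} = 8^{46} · 8^{2} ≡ 8^{2} ≡ 17 (mod 47)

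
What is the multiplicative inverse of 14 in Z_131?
Since 131 is prime, by Fermat 14^(-1) ≡ 14^{129} ≡ 103 (mod 131). Verify: 14 × 103 = 1442 ≡ 1 (mod 131)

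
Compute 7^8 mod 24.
By repeated squaring (mod 24): 7^{1}≡7, 7^{2}≡1, 7^{4}≡1, 7^{8}≡1. So 7^{8} ≡ 1 (mod 24)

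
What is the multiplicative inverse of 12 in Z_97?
Since 97 is prime, by Fermat 12^(-1) ≡ 12^{95} ≡ 89 mod 97. Verify: 12 × 89 = 1068 ≡ 1 mod 97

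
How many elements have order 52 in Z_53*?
A prime p has φ(p-1) primitive roots; here φ(52) = 24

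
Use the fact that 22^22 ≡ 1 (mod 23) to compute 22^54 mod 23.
By Fermat: 22^{22} ≡ 1 (mod 23). 54 = 2×22 + 10. So 22^{54} ≡ 22^{10} ≡ 1 (mod 23)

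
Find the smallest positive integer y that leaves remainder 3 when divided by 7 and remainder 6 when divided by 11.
M = 7 × 11 = 77. M₁ = 11, y₁ ≡ 2 mod 7. M₂ = 7, y₂ ≡ 8 mod 11. y = 3×11×2 + 6×7×8 ≡ 17 mod 77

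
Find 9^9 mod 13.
By repeated squaring mod 13: 9^{1}≡9, 9^{2}≡3, 9^{4}≡9, 9^{8}≡3. Then 9^{9} = 9^{8+1} ≡ 3 × 9 ≡ 1 mod 13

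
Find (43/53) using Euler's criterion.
(43/53) = 43^{26} mod 53 = 1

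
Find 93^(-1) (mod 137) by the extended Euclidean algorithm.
Extended GCD: 93(28) + 137(-19) = 1. So 93^(-1) ≡ 28 (mod 137). Verify: 93 × 28 = 2604 ≡ 1 (mod 137)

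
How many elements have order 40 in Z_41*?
Number of primitive roots mod 41 = φ(p-1) = φ(40) = 16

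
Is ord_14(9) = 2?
Powers of 9 mod 14: 9^1≡9, 9^2≡11, 9^3≡1. 9^2≡11≢1, so ord ≠ 2. No, the actual order is 3.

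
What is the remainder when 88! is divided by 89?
By Wilson's theorem, (88)! ≡ -1 ≡ 88 mod 89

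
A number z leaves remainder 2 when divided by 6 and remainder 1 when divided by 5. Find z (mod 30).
M = 6 × 5 = 30. M₁ = 5, y₁ ≡ 5 (mod 6). M₂ = 6, y₂ ≡ 1 (mod 5). z = 2×5×5 + 1×6×1 ≡ 26 (mod 30)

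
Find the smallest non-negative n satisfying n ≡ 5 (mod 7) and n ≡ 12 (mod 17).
M = 7 × 17 = 119. M₁ = 17, y₁ ≡ 5 (mod 7). M₂ = 7, y₂ ≡ 5 (mod 17). n = 5×17×5 + 12×7×5 ≡ 12 (mod 119)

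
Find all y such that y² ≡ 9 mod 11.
The square roots of 9 mod 11 are 3 and 8. Verify: 3² = 9 ≡ 9 mod 11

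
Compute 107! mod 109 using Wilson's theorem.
(108)! = (107)! × (108) ≡ -1 mod 109. So (107)! ≡ -1 × (108)^(-1) ≡ (-1)×(-1) = 1 mod 109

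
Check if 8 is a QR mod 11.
By Euler's criterion: 8^{5} ≡ 10 mod 11. Since this equals -1 (≡ 10), 8 is not a QR.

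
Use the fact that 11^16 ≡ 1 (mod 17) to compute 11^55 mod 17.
By Fermat: 11^{16} ≡ 1 (mod 17). 55 = 3×16 + 7. So 11^{55} ≡ 11^{7} ≡ 3 (mod 17)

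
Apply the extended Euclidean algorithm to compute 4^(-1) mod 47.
Extended GCD: 4(12) + 47(-1) = 1. So 4^(-1) ≡ 12 (mod 47). Verify: 4 × 12 = 48 ≡ 1 (mod 47)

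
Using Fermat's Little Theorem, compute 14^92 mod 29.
By Fermat: 14^{28} ≡ 1 mod 29. 92 = 3×28 + 8. So 14^{92} ≡ 14^{8} ≡ 23 mod 29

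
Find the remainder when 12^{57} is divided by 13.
By Fermat: 12^{12} ≡ 1 (mod 13). 57 = 4×12 + 9. So 12^{57} ≡ 12^{9} ≡ 12 (mod 13)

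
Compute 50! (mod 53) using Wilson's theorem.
(52)! = (50)! × (51) × (52) ≡ -1 (mod 53). So (50)! ≡ -1 × [(52)(51)]^(-1) ≡ 26 (mod 53)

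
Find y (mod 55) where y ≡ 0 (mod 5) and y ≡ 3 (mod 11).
M = 5 × 11 = 55. M₁ = 11, y₁ ≡ 1 (mod 5). M₂ = 5, y₂ ≡ 9 (mod 11). y = 0×11×1 + 3×5×9 ≡ 25 (mod 55)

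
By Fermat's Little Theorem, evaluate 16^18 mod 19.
By Fermat's Little Theorem, 16^{18} ≡ 1 mod 19 since 19 is prime and gcd(16, 19) = 1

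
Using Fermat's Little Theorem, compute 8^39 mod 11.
By Fermat: 8^{10} ≡ 1 (mod 11). 39 = 3×10 + 9. So 8^{39} ≡ 8^{9} ≡ 7 (mod 11)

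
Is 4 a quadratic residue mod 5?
By Euler's criterion: 4^{2} ≡ 1 mod 5. Since this equals 1, 4 is a QR.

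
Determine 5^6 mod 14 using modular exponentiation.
By repeated squaring (mod 14): 5^{1}≡5, 5^{2}≡11, 5^{4}≡9. Then 5^{6} = 5^{4+2} ≡ 9 × 11 ≡ 1 (mod 14)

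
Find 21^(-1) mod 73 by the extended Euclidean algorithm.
Extended GCD: 21(7) + 73(-2) = 1. So 21^(-1) ≡ 7 mod 73. Verify: 21 × 7 = 147 ≡ 1 mod 73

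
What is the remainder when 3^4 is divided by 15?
3^{4} = 81 ≡ 6 mod 15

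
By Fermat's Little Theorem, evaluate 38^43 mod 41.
By Fermat: 38^{40} ≡ 1 mod 41. So 38^{43} = 38^{40} · 38^{3} ≡ 38^{3} ≡ 14 mod 41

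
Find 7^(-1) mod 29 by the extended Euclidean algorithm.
Extended GCD: 7(-4) + 29(1) = 1. So 7^(-1) ≡ -4 ≡ 25 mod 29. Verify: 7 × 25 = 175 ≡ 1 mod 29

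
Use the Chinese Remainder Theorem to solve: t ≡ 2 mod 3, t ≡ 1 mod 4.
M = 3 × 4 = 12. M₁ = 4, y₁ ≡ 1 mod 3. M₂ = 3, y₂ ≡ 3 mod 4. t = 2×4×1 + 1×3×3 ≡ 5 mod 12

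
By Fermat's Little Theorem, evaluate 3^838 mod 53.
By Fermat: 3^{52} ≡ 1 (mod 53). 838 ≡ 6 (mod 52). So 3^{838} ≡ 3^{6} ≡ 40 (mod 53)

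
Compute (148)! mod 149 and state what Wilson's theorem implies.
(148)! mod 149 = 148. Since this equals -1 (mod 149), Wilson confirms 149 is prime.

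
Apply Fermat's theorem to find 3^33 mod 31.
By Fermat: 3^{30} ≡ 1 mod 31. So 3^{33} = 3^{30} · 3^{3} ≡ 3^{3} ≡ 27 mod 31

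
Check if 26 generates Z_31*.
26^{6} ≡ 1 mod 31 and 6 < 30, so ord_31(26) = 6 ≠ 30 and 26 is not a primitive root.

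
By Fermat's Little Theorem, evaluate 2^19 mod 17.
By Fermat: 2^{16} ≡ 1 mod 17. So 2^{19} = 2^{16} · 2^{3} ≡ 2^{3} ≡ 8 mod 17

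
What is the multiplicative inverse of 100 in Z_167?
Since 167 is prime, by Fermat 100^(-1) ≡ 100^{165} ≡ 162 (mod 167). Verify: 100 × 162 = 16200 ≡ 1 (mod 167)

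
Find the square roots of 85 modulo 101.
The square roots of 85 mod 101 are 40 and 61. Verify: 40² = 1600 ≡ 85 (mod 101)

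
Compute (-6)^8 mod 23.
By repeated squaring mod 23: (-6)^{1}≡17, (-6)^{2}≡13, (-6)^{4}≡8, (-6)^{8}≡18. So (-6)^{8} ≡ 18 mod 23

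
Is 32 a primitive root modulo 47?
32^{23} ≡ 1 (mod 47) and 23 < 46, so ord_47(32) = 23 ≠ 46 and 32 is not a primitive root.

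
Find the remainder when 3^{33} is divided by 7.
By Fermat: 3^{6} ≡ 1 mod 7. 33 = 5×6 + 3. So 3^{33} ≡ 3^{3} ≡ 6 mod 7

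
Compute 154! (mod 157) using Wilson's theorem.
(156)! = (154)! × (155) × (156) ≡ -1 (mod 157). So (154)! ≡ -1 × [(156)(155)]^(-1) ≡ 78 (mod 157)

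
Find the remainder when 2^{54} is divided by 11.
By Fermat: 2^{10} ≡ 1 mod 11. 54 = 5×10 + 4. So 2^{54} ≡ 2^{4} ≡ 5 mod 11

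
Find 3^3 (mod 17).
3^{3} = 27 ≡ 10 (mod 17)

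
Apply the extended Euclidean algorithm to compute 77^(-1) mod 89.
Extended GCD: 77(37) + 89(-32) = 1. So 77^(-1) ≡ 37 (mod 89). Verify: 77 × 37 = 2849 ≡ 1 (mod 89)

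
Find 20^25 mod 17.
Using Fermat: 20^{16} ≡ 1 mod 17. 25 ≡ 9 mod 16. So 20^{25} ≡ 20^{9} ≡ 14 mod 17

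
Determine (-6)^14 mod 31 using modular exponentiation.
By repeated squaring mod 31: (-6)^{1}≡25, (-6)^{2}≡5, (-6)^{4}≡25, (-6)^{8}≡5. Then (-6)^{14} = (-6)^{8+4+2} ≡ 5 × 25 × 5 ≡ 5 mod 31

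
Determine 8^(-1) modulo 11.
Since 11 is prime, by Fermat 8^(-1) ≡ 8^{9} ≡ 7 (mod 11). Verify: 8 × 7 = 56 ≡ 1 (mod 11)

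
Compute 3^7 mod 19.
By repeated squaring mod 19: 3^{1}≡3, 3^{2}≡9, 3^{4}≡5. Then 3^{7} = 3^{4+2+1} ≡ 5 × 9 × 3 ≡ 2 mod 19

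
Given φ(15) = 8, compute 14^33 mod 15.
By Euler: 14^{8} ≡ 1 mod 15 since gcd(14, 15) = 1. 33 = 4×8 + 1. So 14^{33} ≡ 14^{1} ≡ 14 mod 15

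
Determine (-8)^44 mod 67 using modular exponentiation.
By repeated squaring mod 67: (-8)^{1}≡59, (-8)^{2}≡64, (-8)^{4}≡9, (-8)^{8}≡14, (-8)^{16}≡62, (-8)^{32}≡25. Then (-8)^{44} = (-8)^{32+8+4} ≡ 25 × 14 × 9 ≡ 1 mod 67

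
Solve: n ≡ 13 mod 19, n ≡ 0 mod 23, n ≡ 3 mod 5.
M = 19 × 23 × 5 = 2185. M₁ = 115, y₁ ≡ 1 mod 19. M₂ = 95, y₂ ≡ 8 mod 23. M₃ = 437, y₃ ≡ 3 mod 5. n = 13×115×1 + 0×95×8 + 3×437×3 ≡ 1058 mod 2185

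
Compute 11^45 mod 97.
By repeated squaring mod 97: 11^{1}≡11, 11^{2}≡24, 11^{4}≡91, 11^{8}≡36, 11^{16}≡35, 11^{32}≡61. Then 11^{45} = 11^{32+8+4+1} ≡ 61 × 36 × 91 × 11 ≡ 79 mod 97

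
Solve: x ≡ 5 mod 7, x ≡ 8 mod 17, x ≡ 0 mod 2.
M = 7 × 17 × 2 = 238. M₁ = 34, y₁ ≡ 6 mod 7. M₂ = 14, y₂ ≡ 11 mod 17. M₃ = 119, y₃ ≡ 1 mod 2. x = 5×34×6 + 8×14×11 + 0×119×1 ≡ 110 mod 238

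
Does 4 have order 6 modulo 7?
4^{3} ≡ 1 (mod 7) and 3 < 6, so ord_7(4) = 3 ≠ 6 and 4 is not a primitive root.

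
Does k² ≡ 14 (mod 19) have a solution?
By Euler's criterion: 14^{9} ≡ 18 (mod 19). Since this equals -1 (≡ 18), 14 is not a QR.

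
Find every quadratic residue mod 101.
Squares in Z_101*: {1, 4, 5, 6, 9, 13, 14, 16, 17, 19, 20, 21, 22, 23, 24, 25, 30, 31, 33, 36, 37, 43, 45, 47, 49, 52, 54, 56, 58, 64, 65, 68, 70, 71, 76, 77, 78, 79, 80, 81, 82, 84, 85, 87, 88, 92, 95, 96, 97, 100}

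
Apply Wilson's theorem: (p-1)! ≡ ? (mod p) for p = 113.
By Wilson's theorem, (112)! ≡ -1 ≡ 112 mod 113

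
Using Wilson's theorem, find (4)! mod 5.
By Wilson's theorem, (4)! ≡ -1 ≡ 4 (mod 5)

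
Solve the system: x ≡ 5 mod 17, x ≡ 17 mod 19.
M = 17 × 19 = 323. M₁ = 19, y₁ ≡ 9 mod 17. M₂ = 17, y₂ ≡ 9 mod 19. x = 5×19×9 + 17×17×9 ≡ 226 mod 323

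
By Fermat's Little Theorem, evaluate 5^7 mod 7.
By Fermat: 5^{6} ≡ 1 (mod 7). So 5^{7} = 5^{6} · 5^{1} ≡ 5^{1} ≡ 5 (mod 7)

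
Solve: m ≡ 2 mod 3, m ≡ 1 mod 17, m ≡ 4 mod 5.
M = 3 × 17 × 5 = 255. M₁ = 85, y₁ ≡ 1 mod 3. M₂ = 15, y₂ ≡ 8 mod 17. M₃ = 51, y₃ ≡ 1 mod 5. m = 2×85×1 + 1×15×8 + 4×51×1 ≡ 239 mod 255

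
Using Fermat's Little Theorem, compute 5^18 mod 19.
By Fermat's Little Theorem, 5^{18} ≡ 1 (mod 19) since 19 is prime and gcd(5, 19) = 1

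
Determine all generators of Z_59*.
There are φ(58) = 28 primitive roots mod 59: {2, 6, 8, 10, 11, 13, 14, 18, 23, 24, 30, 31, 32, 33, 34, 37, 38, 39, 40, 42, 43, 44, 47, 50, 52, 54, 55, 56}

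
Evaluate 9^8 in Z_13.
By repeated squaring (mod 13): 9^{1}≡9, 9^{2}≡3, 9^{4}≡9, 9^{8}≡3. So 9^{8} ≡ 3 (mod 13)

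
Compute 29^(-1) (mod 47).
Since 47 is prime, by Fermat 29^(-1) ≡ 29^{45} ≡ 13 (mod 47). Verify: 29 × 13 = 377 ≡ 1 (mod 47)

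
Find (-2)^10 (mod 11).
Using Fermat: (-2)^{10} ≡ 1 (mod 11). 10 ≡ 0 (mod 10). So (-2)^{10} ≡ (-2)^{0} ≡ 1 (mod 11)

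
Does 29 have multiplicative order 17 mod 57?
Powers of 29 mod 57: 29^1≡29, 29^2≡43, 29^3≡50, 29^4≡25, 29^5≡41, 29^6≡49, 29^7≡53, 29^8≡55, 29^9≡56, 29^10≡28, 29^11≡14, 29^12≡7, 29^13≡32, 29^14≡16, 29^15≡8, 29^16≡4, 29^17≡2, 29^18≡1. 29^17≡2≢1, so ord ≠ 17. No, the actual order is 18.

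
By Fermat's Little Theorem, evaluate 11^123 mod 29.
By Fermat: 11^{28} ≡ 1 mod 29. 123 = 4×28 + 11. So 11^{123} ≡ 11^{11} ≡ 10 mod 29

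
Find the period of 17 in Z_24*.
Powers of 17 mod 24: 17^1≡17, 17^2≡1. ord_24(17) = 2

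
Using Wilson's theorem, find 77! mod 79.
(78)! = (77)! × (78) ≡ -1 mod 79. So (77)! ≡ -1 × (78)^(-1) ≡ (-1)×(-1) = 1 mod 79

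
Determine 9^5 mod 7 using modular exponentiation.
By repeated squaring (mod 7): 9^{1}≡2, 9^{2}≡4, 9^{4}≡2. Then 9^{5} = 9^{4+1} ≡ 2 × 2 ≡ 4 (mod 7)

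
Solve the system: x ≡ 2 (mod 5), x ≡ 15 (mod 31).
M = 5 × 31 = 155. M₁ = 31, y₁ ≡ 1 (mod 5). M₂ = 5, y₂ ≡ 25 (mod 31). x = 2×31×1 + 15×5×25 ≡ 77 (mod 155)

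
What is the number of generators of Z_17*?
A prime p has φ(p-1) primitive roots; here φ(16) = 8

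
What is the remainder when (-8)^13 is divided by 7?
Using Fermat: (-8)^{6} ≡ 1 mod 7. 13 ≡ 1 mod 6. So (-8)^{13} ≡ (-8)^{1} ≡ 6 mod 7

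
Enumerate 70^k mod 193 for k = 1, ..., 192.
70^1, 70^2, ..., 70^{192} mod 193: [70, 75, 39, 28, 30, 170, 127, 12, 68, 128, 82, 143, 167, 110, 173, 144, 44, 185, 19, 172, 74, 162, 146, 184, 142, 97, 35, 134, 116, 14, 15, 85, 160, 6, 34, 64, 41, 168, 180, 55, 183, 72, 22, 189, 106, 86, 37, 81, 73, 92, 71, 145, 114, 67, 58, 7, 104, 139, 80, 3, 17, 32, 117, 84, 90, 124, 188, 36, 11, 191, 53, 43, 115, 137, 133, 46, 132, 169, 57, 130, 29, 100, 52, 166, 40, 98, 105, 16, 155, 42, 45, 62, 94, 18, 102, 192, 123, 118, 154, 165, 163, 23, 66, 181, 125, 65, 111, 50, 26, 83, 20, 49, 149, 8, 174, 21, 119, 31, 47, 9, 51, 96, 158, 59, 77, 179, 178, 108, 33, 187, 159, 129, 152, 25, 13, 138, 10, 121, 171, 4, 87, 107, 156, 112, 120, 101, 122, 48, 79, 126, 135, 186, 89, 54, 113, 190, 176, 161, 76, 109, 103, 69, 5, 157, 182, 2, 140, 150, 78, 56, 60, 147, 61, 24, 136, 63, 164, 93, 141, 27, 153, 95, 88, 177, 38, 151, 148, 131, 99, 175, 91, 1]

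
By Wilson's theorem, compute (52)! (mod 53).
By Wilson's theorem, (52)! ≡ -1 ≡ 52 (mod 53)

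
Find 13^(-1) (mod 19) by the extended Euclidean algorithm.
Extended GCD: 13(3) + 19(-2) = 1. So 13^(-1) ≡ 3 (mod 19). Verify: 13 × 3 = 39 ≡ 1 (mod 19)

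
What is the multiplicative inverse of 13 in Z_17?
Since 17 is prime, by Fermat 13^(-1) ≡ 13^{15} ≡ 4 mod 17. Verify: 13 × 4 = 52 ≡ 1 mod 17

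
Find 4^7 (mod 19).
By repeated squaring (mod 19): 4^{1}≡4, 4^{2}≡16, 4^{4}≡9. Then 4^{7} = 4^{4+2+1} ≡ 9 × 16 × 4 ≡ 6 (mod 19)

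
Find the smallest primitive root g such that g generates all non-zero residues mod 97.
g = 5. For each prime q|96: 5^{48}≡96, 5^{32}≡35, none ≡ 1, so ord_97(5) = 96 and 5 is a primitive root.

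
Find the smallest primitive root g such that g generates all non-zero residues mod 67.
g = 2. For each prime q|66: 2^{33}≡66, 2^{22}≡37, 2^{6}≡64, none ≡ 1, so ord_67(2) = 66 and 2 is a primitive root.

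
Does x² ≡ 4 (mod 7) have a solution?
By Euler's criterion: 4^{3} ≡ 1 (mod 7). Since this equals 1, 4 is a QR.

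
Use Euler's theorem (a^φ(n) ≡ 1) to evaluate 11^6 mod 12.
By Euler: 11^{4} ≡ 1 mod 12 since gcd(11, 12) = 1. 6 = 1×4 + 2. So 11^{6} ≡ 11^{2} ≡ 1 mod 12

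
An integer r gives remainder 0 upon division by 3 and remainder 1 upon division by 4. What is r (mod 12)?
M = 3 × 4 = 12. M₁ = 4, y₁ ≡ 1 (mod 3). M₂ = 3, y₂ ≡ 3 (mod 4). r = 0×4×1 + 1×3×3 ≡ 9 (mod 12)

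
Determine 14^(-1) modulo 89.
Since 89 is prime, by Fermat 14^(-1) ≡ 14^{87} ≡ 70 (mod 89). Verify: 14 × 70 = 980 ≡ 1 (mod 89)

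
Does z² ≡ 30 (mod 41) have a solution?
By Euler's criterion: 30^{20} ≡ 40 (mod 41). Since this equals -1 (≡ 40), 30 is not a QR.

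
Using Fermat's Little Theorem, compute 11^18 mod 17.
By Fermat: 11^{16} ≡ 1 (mod 17). So 11^{18} = 11^{16} · 11^{2} ≡ 11^{2} ≡ 2 (mod 17)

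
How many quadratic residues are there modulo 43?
Exactly half the non-zero residues mod a prime are QRs: (43-1)/2 = 21.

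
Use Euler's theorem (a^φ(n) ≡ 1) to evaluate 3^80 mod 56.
By Euler: 3^{24} ≡ 1 (mod 56) since gcd(3, 56) = 1. 80 = 3×24 + 8. So 3^{80} ≡ 3^{8} ≡ 9 (mod 56)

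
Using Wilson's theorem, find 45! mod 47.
(46)! = (45)! × (46) ≡ -1 (mod 47). So (45)! ≡ -1 × (46)^(-1) ≡ (-1)×(-1) = 1 (mod 47)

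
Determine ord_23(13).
Powers of 13 mod 23: 13^1≡13, 13^2≡8, 13^3≡12, 13^4≡18, 13^5≡4, 13^6≡6, 13^7≡9, 13^8≡2, 13^9≡3, 13^10≡16, 13^11≡1. ord_23(13) = 11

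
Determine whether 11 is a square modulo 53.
By Euler's criterion: 11^{26} ≡ 1 mod 53. Since this equals 1, 11 is a QR.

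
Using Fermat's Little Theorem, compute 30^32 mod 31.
By Fermat: 30^{30} ≡ 1 (mod 31). So 30^{32} = 30^{30} · 30^{2} ≡ 30^{2} ≡ 1 (mod 31)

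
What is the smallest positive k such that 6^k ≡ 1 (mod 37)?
Powers of 6 mod 37: 6^1≡6, 6^2≡36, 6^3≡31, 6^4≡1. Order = 4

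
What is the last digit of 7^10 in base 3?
Using Fermat: 7^{2} ≡ 1 mod 3. 10 ≡ 0 mod 2. So 7^{10} ≡ 7^{0} ≡ 1 mod 3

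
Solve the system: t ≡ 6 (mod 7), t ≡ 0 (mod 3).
M = 7 × 3 = 21. M₁ = 3, y₁ ≡ 5 (mod 7). M₂ = 7, y₂ ≡ 1 (mod 3). t = 6×3×5 + 0×7×1 ≡ 6 (mod 21)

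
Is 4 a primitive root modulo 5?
4^{2} ≡ 1 mod 5 and 2 < 4, so ord_5(4) = 2 ≠ 4 and 4 is not a primitive root.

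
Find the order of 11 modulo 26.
Powers of 11 mod 26: 11^1≡11, 11^2≡17, 11^3≡5, 11^4≡3, 11^5≡7, 11^6≡25, 11^7≡15, 11^8≡9, 11^9≡21, 11^10≡23, 11^11≡19, 11^12≡1. ord_26(11) = 12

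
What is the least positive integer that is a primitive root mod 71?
g = 7. For each prime q|70: 7^{35}≡70, 7^{14}≡54, 7^{10}≡45, none ≡ 1, so ord_71(7) = 70 and 7 is a primitive root.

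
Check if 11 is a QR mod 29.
By Euler's criterion: 11^{14} ≡ 28 mod 29. Since this equals -1 (≡ 28), 11 is not a QR.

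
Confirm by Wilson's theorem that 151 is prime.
(150)! mod 151 = 150. Since this equals -1 mod 151, Wilson confirms 151 is prime.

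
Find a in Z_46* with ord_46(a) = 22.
5 has order 22 mod 46 since 5^{22} ≡ 1 (mod 46) and no smaller power works.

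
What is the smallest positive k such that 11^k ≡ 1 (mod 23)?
Powers of 11 mod 23: 11^1≡11, 11^2≡6, 11^3≡20, 11^4≡13, 11^5≡5, 11^6≡9, 11^7≡7, 11^8≡8, 11^9≡19, 11^10≡2, 11^11≡22, 11^12≡12, 11^13≡17, 11^14≡3, 11^15≡10, 11^16≡18, 11^17≡14, 11^18≡16, 11^19≡15, 11^20≡4, 11^21≡21, 11^22≡1. So the order of 11 is 22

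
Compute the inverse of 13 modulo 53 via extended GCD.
Extended GCD: 13(-4) + 53(1) = 1. So 13^(-1) ≡ -4 ≡ 49 mod 53. Verify: 13 × 49 = 637 ≡ 1 mod 53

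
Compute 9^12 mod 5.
Using Fermat: 9^{4} ≡ 1 (mod 5). 12 ≡ 0 (mod 4). So 9^{12} ≡ 9^{0} ≡ 1 (mod 5)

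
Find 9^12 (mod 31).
By repeated squaring (mod 31): 9^{1}≡9, 9^{2}≡19, 9^{4}≡20, 9^{8}≡28. Then 9^{12} = 9^{8+4} ≡ 28 × 20 ≡ 2 (mod 31)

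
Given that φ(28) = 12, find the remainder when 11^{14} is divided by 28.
By Euler: 11^{12} ≡ 1 mod 28 since gcd(11, 28) = 1. 14 = 1×12 + 2. So 11^{14} ≡ 11^{2} ≡ 9 mod 28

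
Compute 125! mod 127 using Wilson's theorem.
(126)! = (125)! × (126) ≡ -1 mod 127. So (125)! ≡ -1 × (126)^(-1) ≡ (-1)×(-1) = 1 mod 127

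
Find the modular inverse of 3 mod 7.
Since 7 is prime, by Fermat 3^(-1) ≡ 3^{5} ≡ 5 mod 7. Verify: 3 × 5 = 15 ≡ 1 mod 7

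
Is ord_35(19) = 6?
Powers of 19 mod 35: 19^1≡19, 19^2≡11, 19^3≡34, 19^4≡16, 19^5≡24, 19^6≡1. First k with 19^k≡1 is k=6. Yes, ord_35(19) = 6.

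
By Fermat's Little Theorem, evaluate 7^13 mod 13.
By Fermat: 7^{12} ≡ 1 (mod 13). So 7^{13} = 7^{12} · 7^{1} ≡ 7^{1} ≡ 7 (mod 13)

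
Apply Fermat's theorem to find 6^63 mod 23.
By Fermat: 6^{22} ≡ 1 mod 23. 63 = 2×22 + 19. So 6^{63} ≡ 6^{19} ≡ 18 mod 23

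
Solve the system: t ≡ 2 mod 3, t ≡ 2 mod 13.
M = 3 × 13 = 39. M₁ = 13, y₁ ≡ 1 mod 3. M₂ = 3, y₂ ≡ 9 mod 13. t = 2×13×1 + 2×3×9 ≡ 2 mod 39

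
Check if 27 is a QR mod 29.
By Euler's criterion: 27^{14} ≡ 28 (mod 29). Since this equals -1 (≡ 28), 27 is not a QR.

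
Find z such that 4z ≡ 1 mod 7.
Since 7 is prime, by Fermat 4^(-1) ≡ 4^{5} ≡ 2 mod 7. Verify: 4 × 2 = 8 ≡ 1 mod 7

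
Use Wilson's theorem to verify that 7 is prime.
(6)! mod 7 = 6. Since this equals -1 (mod 7), Wilson confirms 7 is prime.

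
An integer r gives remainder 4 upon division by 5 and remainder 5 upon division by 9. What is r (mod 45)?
M = 5 × 9 = 45. M₁ = 9, y₁ ≡ 4 (mod 5). M₂ = 5, y₂ ≡ 2 (mod 9). r = 4×9×4 + 5×5×2 ≡ 14 (mod 45)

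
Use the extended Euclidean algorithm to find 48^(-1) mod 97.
Extended GCD: 48(-2) + 97(1) = 1. So 48^(-1) ≡ -2 ≡ 95 (mod 97). Verify: 48 × 95 = 4560 ≡ 1 (mod 97)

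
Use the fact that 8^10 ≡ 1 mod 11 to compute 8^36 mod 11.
By Fermat: 8^{10} ≡ 1 mod 11. 36 = 3×10 + 6. So 8^{36} ≡ 8^{6} ≡ 3 mod 11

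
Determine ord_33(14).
Powers of 14 mod 33: 14^1≡14, 14^2≡31, 14^3≡5, 14^4≡4, 14^5≡23, 14^6≡25, 14^7≡20, 14^8≡16, 14^9≡26, 14^10≡1. ord_33(14) = 10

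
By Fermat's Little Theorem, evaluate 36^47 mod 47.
By Fermat: 36^{46} ≡ 1 (mod 47). So 36^{47} = 36^{46} · 36^{1} ≡ 36^{1} ≡ 36 (mod 47)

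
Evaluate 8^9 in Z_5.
Using Fermat: 8^{4} ≡ 1 (mod 5). 9 ≡ 1 (mod 4). So 8^{9} ≡ 8^{1} ≡ 3 (mod 5)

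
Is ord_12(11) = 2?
Powers of 11 mod 12: 11^1≡11, 11^2≡1. First k with 11^k≡1 is k=2. Yes, ord_12(11) = 2.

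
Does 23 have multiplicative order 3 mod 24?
Powers of 23 mod 24: 23^1≡23, 23^2≡1. Already 23^2≡1, so the order is 2 < 3. No, the actual order is 2.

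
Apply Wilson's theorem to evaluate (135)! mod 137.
(136)! = (135)! × (136) ≡ -1 (mod 137). So (135)! ≡ -1 × (136)^(-1) ≡ (-1)×(-1) = 1 (mod 137)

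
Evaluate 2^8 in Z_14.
By repeated squaring mod 14: 2^{1}≡2, 2^{2}≡4, 2^{4}≡2, 2^{8}≡4. So 2^{8} ≡ 4 mod 14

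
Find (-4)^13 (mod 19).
By repeated squaring (mod 19): (-4)^{1}≡15, (-4)^{2}≡16, (-4)^{4}≡9, (-4)^{8}≡5. Then (-4)^{13} = (-4)^{8+4+1} ≡ 5 × 9 × 15 ≡ 10 (mod 19)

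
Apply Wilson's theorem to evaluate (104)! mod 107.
(106)! = (104)! × (105) × (106) ≡ -1 (mod 107). So (104)! ≡ -1 × [(106)(105)]^(-1) ≡ 53 (mod 107)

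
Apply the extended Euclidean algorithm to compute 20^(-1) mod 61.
Extended GCD: 20(-3) + 61(1) = 1. So 20^(-1) ≡ -3 ≡ 58 mod 61. Verify: 20 × 58 = 1160 ≡ 1 mod 61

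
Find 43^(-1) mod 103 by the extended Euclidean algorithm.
Extended GCD: 43(12) + 103(-5) = 1. So 43^(-1) ≡ 12 mod 103. Verify: 43 × 12 = 516 ≡ 1 mod 103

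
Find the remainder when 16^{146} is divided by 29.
By Fermat: 16^{28} ≡ 1 mod 29. 146 = 5×28 + 6. So 16^{146} ≡ 16^{6} ≡ 20 mod 29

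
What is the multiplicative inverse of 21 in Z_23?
Since 23 is prime, by Fermat 21^(-1) ≡ 21^{21} ≡ 11 mod 23. Verify: 21 × 11 = 231 ≡ 1 mod 23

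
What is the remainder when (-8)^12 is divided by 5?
Using Fermat: (-8)^{4} ≡ 1 (mod 5). 12 ≡ 0 (mod 4). So (-8)^{12} ≡ (-8)^{0} ≡ 1 (mod 5)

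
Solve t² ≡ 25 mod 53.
The square roots of 25 mod 53 are 5 and 48. Verify: 5² = 25 ≡ 25 mod 53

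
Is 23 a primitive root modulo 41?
23^{10} ≡ 1 (mod 41) and 10 < 40, so ord_41(23) = 10 ≠ 40 and 23 is not a primitive root.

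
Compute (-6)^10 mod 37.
By repeated squaring (mod 37): (-6)^{1}≡31, (-6)^{2}≡36, (-6)^{4}≡1, (-6)^{8}≡1. Then (-6)^{10} = (-6)^{8+2} ≡ 1 × 36 ≡ 36 (mod 37)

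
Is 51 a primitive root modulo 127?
51^{42} ≡ 1 (mod 127) and 42 < 126, so ord_127(51) = 42 ≠ 126 and 51 is not a primitive root.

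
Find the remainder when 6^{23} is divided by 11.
By Fermat: 6^{10} ≡ 1 mod 11. 23 = 2×10 + 3. So 6^{23} ≡ 6^{3} ≡ 7 mod 11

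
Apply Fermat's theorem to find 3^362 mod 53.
By Fermat: 3^{52} ≡ 1 mod 53. 362 ≡ 50 mod 52. So 3^{362} ≡ 3^{50} ≡ 6 mod 53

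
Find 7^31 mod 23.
Using Fermat: 7^{22} ≡ 1 mod 23. 31 ≡ 9 mod 22. So 7^{31} ≡ 7^{9} ≡ 15 mod 23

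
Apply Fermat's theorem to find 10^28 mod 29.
By Fermat's Little Theorem, 10^{28} ≡ 1 mod 29 since 29 is prime and gcd(10, 29) = 1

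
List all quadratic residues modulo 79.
Quadratic residues modulo 79: {1, 2, 4, 5, 8, 9, 10, 11, 13, 16, 18, 19, 20, 21, 22, 23, 25, 26, 31, 32, 36, 38, 40, 42, 44, 45, 46, 49, 50, 51, 52, 55, 62, 64, 65, 67, 72, 73, 76}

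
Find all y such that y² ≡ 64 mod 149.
The square roots of 64 mod 149 are 8 and 141. Verify: 8² = 64 ≡ 64 mod 149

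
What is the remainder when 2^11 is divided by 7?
Using Fermat: 2^{6} ≡ 1 (mod 7). 11 ≡ 5 (mod 6). So 2^{11} ≡ 2^{5} ≡ 4 (mod 7)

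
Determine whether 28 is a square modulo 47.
By Euler's criterion: 28^{23} ≡ 1 (mod 47). Since this equals 1, 28 is a QR.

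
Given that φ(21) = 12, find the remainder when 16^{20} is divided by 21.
By Euler: 16^{12} ≡ 1 (mod 21) since gcd(16, 21) = 1. 20 = 1×12 + 8. So 16^{20} ≡ 16^{8} ≡ 4 (mod 21)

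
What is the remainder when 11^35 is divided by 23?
Using Fermat: 11^{22} ≡ 1 (mod 23). 35 ≡ 13 (mod 22). So 11^{35} ≡ 11^{13} ≡ 17 (mod 23)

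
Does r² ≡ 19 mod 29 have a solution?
By Euler's criterion: 19^{14} ≡ 28 mod 29. Since this equals -1 (≡ 28), 19 is not a QR.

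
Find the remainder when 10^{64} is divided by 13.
By Fermat: 10^{12} ≡ 1 mod 13. 64 = 5×12 + 4. So 10^{64} ≡ 10^{4} ≡ 3 mod 13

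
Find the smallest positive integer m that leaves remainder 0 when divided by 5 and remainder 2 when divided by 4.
M = 5 × 4 = 20. M₁ = 4, y₁ ≡ 4 (mod 5). M₂ = 5, y₂ ≡ 1 (mod 4). m = 0×4×4 + 2×5×1 ≡ 10 (mod 20)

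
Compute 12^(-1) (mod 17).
Since 17 is prime, by Fermat 12^(-1) ≡ 12^{15} ≡ 10 (mod 17). Verify: 12 × 10 = 120 ≡ 1 (mod 17)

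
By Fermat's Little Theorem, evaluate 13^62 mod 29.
By Fermat: 13^{28} ≡ 1 (mod 29). 62 = 2×28 + 6. So 13^{62} ≡ 13^{6} ≡ 20 (mod 29)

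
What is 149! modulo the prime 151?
(150)! = (149)! × (150) ≡ -1 mod 151. So (149)! ≡ -1 × (150)^(-1) ≡ (-1)×(-1) = 1 mod 151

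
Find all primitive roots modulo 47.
There are φ(46) = 22 primitive roots mod 47: {5, 10, 11, 13, 15, 19, 20, 22, 23, 26, 29, 30, 31, 33, 35, 38, 39, 40, 41, 43, 44, 45}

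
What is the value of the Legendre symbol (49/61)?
(49/61) = 49^{30} mod 61 = 1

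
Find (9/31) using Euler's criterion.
(9/31) = 9^{15} mod 31 = 1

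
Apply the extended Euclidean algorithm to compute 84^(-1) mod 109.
Extended GCD: 84(-48) + 109(37) = 1. So 84^(-1) ≡ -48 ≡ 61 mod 109. Verify: 84 × 61 = 5124 ≡ 1 mod 109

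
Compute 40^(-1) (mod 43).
Since 43 is prime, by Fermat 40^(-1) ≡ 40^{41} ≡ 14 (mod 43). Verify: 40 × 14 = 560 ≡ 1 (mod 43)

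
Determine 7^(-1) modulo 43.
Since 43 is prime, by Fermat 7^(-1) ≡ 7^{41} ≡ 37 mod 43. Verify: 7 × 37 = 259 ≡ 1 mod 43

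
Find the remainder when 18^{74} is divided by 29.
By Fermat: 18^{28} ≡ 1 (mod 29). 74 = 2×28 + 18. So 18^{74} ≡ 18^{18} ≡ 4 (mod 29)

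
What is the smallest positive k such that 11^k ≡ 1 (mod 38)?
Powers of 11 mod 38: 11^1≡11, 11^2≡7, 11^3≡1. Order = 3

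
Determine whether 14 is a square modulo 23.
By Euler's criterion: 14^{11} ≡ 22 mod 23. Since this equals -1 (≡ 22), 14 is not a QR.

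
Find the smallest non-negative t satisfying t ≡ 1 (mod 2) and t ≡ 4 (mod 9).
M = 2 × 9 = 18. M₁ = 9, y₁ ≡ 1 (mod 2). M₂ = 2, y₂ ≡ 5 (mod 9). t = 1×9×1 + 4×2×5 ≡ 13 (mod 18)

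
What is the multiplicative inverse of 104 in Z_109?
Since 109 is prime, by Fermat 104^(-1) ≡ 104^{107} ≡ 87 mod 109. Verify: 104 × 87 = 9048 ≡ 1 mod 109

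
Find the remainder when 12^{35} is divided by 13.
By Fermat: 12^{12} ≡ 1 (mod 13). 35 = 2×12 + 11. So 12^{35} ≡ 12^{11} ≡ 12 (mod 13)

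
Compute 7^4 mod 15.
7^{4} = 2401 ≡ 1 mod 15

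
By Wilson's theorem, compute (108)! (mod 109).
By Wilson's theorem, (108)! ≡ -1 ≡ 108 (mod 109)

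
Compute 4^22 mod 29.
By repeated squaring mod 29: 4^{1}≡4, 4^{2}≡16, 4^{4}≡24, 4^{8}≡25, 4^{16}≡16. Then 4^{22} = 4^{16+4+2} ≡ 16 × 24 × 16 ≡ 25 mod 29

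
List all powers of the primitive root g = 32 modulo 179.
32^1, 32^2, ..., 32^{178} mod 179: [32, 129, 11, 173, 166, 121, 113, 36, 78, 169, 38, 142, 69, 60, 130, 43, 123, 177, 115, 100, 157, 12, 26, 116, 132, 107, 23, 20, 103, 74, 41, 59, 98, 93, 112, 4, 128, 158, 44, 155, 127, 126, 94, 144, 133, 139, 152, 31, 97, 61, 162, 172, 134, 171, 102, 42, 91, 48, 104, 106, 170, 70, 92, 80, 54, 117, 164, 57, 34, 14, 90, 16, 154, 95, 176, 83, 150, 146, 18, 39, 174, 19, 71, 124, 30, 65, 111, 151, 178, 147, 50, 168, 6, 13, 58, 66, 143, 101, 10, 141, 37, 110, 119, 49, 136, 56, 2, 64, 79, 22, 167, 153, 63, 47, 72, 156, 159, 76, 105, 138, 120, 81, 86, 67, 175, 51, 21, 135, 24, 52, 53, 85, 35, 46, 40, 27, 148, 82, 118, 17, 7, 45, 8, 77, 137, 88, 131, 75, 73, 9, 109, 87, 99, 125, 62, 15, 122, 145, 165, 89, 163, 25, 84, 3, 96, 29, 33, 161, 140, 5, 160, 108, 55, 149, 114, 68, 28, 1]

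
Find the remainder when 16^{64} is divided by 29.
By Fermat: 16^{28} ≡ 1 mod 29. 64 = 2×28 + 8. So 16^{64} ≡ 16^{8} ≡ 16 mod 29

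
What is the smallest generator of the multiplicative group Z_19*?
g = 2. For each prime q|18: 2^{9}≡18, 2^{6}≡7, none ≡ 1, so ord_19(2) = 18 and 2 is a primitive root.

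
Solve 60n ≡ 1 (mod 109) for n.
Since 109 is prime, by Fermat 60^(-1) ≡ 60^{107} ≡ 20 (mod 109). Verify: 60 × 20 = 1200 ≡ 1 (mod 109)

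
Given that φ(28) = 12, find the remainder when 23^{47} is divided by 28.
By Euler: 23^{12} ≡ 1 mod 28 since gcd(23, 28) = 1. 47 = 3×12 + 11. So 23^{47} ≡ 23^{11} ≡ 11 mod 28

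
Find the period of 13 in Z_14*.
Powers of 13 mod 14: 13^1≡13, 13^2≡1. So the order of 13 is 2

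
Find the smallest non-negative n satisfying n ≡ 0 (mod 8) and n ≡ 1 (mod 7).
M = 8 × 7 = 56. M₁ = 7, y₁ ≡ 7 (mod 8). M₂ = 8, y₂ ≡ 1 (mod 7). n = 0×7×7 + 1×8×1 ≡ 8 (mod 56)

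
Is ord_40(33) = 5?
Powers of 33 mod 40: 33^1≡33, 33^2≡9, 33^3≡17, 33^4≡1. Already 33^4≡1, so the order is 4 < 5. No, the actual order is 4.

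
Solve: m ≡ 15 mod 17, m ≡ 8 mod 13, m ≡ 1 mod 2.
M = 17 × 13 × 2 = 442. M₁ = 26, y₁ ≡ 2 mod 17. M₂ = 34, y₂ ≡ 5 mod 13. M₃ = 221, y₃ ≡ 1 mod 2. m = 15×26×2 + 8×34×5 + 1×221×1 ≡ 151 mod 442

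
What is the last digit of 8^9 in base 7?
Using Fermat: 8^{6} ≡ 1 (mod 7). 9 ≡ 3 (mod 6). So 8^{9} ≡ 8^{3} ≡ 1 (mod 7)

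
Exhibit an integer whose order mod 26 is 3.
3 has order 3 mod 26 since 3^{3} ≡ 1 mod 26 and no smaller power works.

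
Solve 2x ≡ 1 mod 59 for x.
Since 59 is prime, by Fermat 2^(-1) ≡ 2^{57} ≡ 30 mod 59. Verify: 2 × 30 = 60 ≡ 1 mod 59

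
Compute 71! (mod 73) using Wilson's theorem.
(72)! = (71)! × (72) ≡ -1 (mod 73). So (71)! ≡ -1 × (72)^(-1) ≡ (-1)×(-1) = 1 (mod 73)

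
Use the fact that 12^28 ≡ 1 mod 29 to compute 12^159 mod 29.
By Fermat: 12^{28} ≡ 1 mod 29. 159 = 5×28 + 19. So 12^{159} ≡ 12^{19} ≡ 17 mod 29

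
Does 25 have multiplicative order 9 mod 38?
Powers of 25 mod 38: 25^1≡25, 25^2≡17, 25^3≡7, 25^4≡23, 25^5≡5, 25^6≡11, 25^7≡9, 25^8≡35, 25^9≡1. First k with 25^k≡1 is k=9. Yes, ord_38(25) = 9.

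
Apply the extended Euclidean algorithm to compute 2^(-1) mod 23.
Extended GCD: 2(-11) + 23(1) = 1. So 2^(-1) ≡ -11 ≡ 12 (mod 23). Verify: 2 × 12 = 24 ≡ 1 (mod 23)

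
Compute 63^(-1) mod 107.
Since 107 is prime, by Fermat 63^(-1) ≡ 63^{105} ≡ 17 mod 107. Verify: 63 × 17 = 1071 ≡ 1 mod 107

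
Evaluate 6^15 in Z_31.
By repeated squaring (mod 31): 6^{1}≡6, 6^{2}≡5, 6^{4}≡25, 6^{8}≡5. Then 6^{15} = 6^{8+4+2+1} ≡ 5 × 25 × 5 × 6 ≡ 30 (mod 31)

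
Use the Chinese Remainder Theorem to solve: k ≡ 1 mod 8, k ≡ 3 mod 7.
M = 8 × 7 = 56. M₁ = 7, y₁ ≡ 7 mod 8. M₂ = 8, y₂ ≡ 1 mod 7. k = 1×7×7 + 3×8×1 ≡ 17 mod 56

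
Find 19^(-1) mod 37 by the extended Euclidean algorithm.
Extended GCD: 19(2) + 37(-1) = 1. So 19^(-1) ≡ 2 mod 37. Verify: 19 × 2 = 38 ≡ 1 mod 37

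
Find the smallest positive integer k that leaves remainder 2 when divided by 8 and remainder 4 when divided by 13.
M = 8 × 13 = 104. M₁ = 13, y₁ ≡ 5 mod 8. M₂ = 8, y₂ ≡ 5 mod 13. k = 2×13×5 + 4×8×5 ≡ 82 mod 104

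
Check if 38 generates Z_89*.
ord_89(38) divides 88. For each prime q|88: 38^{44}≡88, 38^{8}≡67, none ≡ 1. So 38 has order 88 and is a primitive root mod 89.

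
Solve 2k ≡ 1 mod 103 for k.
Since 103 is prime, by Fermat 2^(-1) ≡ 2^{101} ≡ 52 mod 103. Verify: 2 × 52 = 104 ≡ 1 mod 103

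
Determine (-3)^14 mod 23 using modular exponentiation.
By repeated squaring mod 23: (-3)^{1}≡20, (-3)^{2}≡9, (-3)^{4}≡12, (-3)^{8}≡6. Then (-3)^{14} = (-3)^{8+4+2} ≡ 6 × 12 × 9 ≡ 4 mod 23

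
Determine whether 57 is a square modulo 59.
By Euler's criterion: 57^{29} ≡ 1 (mod 59). Since this equals 1, 57 is a QR.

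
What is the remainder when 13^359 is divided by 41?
Using Fermat: 13^{40} ≡ 1 (mod 41). 359 ≡ 39 (mod 40). So 13^{359} ≡ 13^{39} ≡ 19 (mod 41)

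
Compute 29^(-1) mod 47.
Since 47 is prime, by Fermat 29^(-1) ≡ 29^{45} ≡ 13 mod 47. Verify: 29 × 13 = 377 ≡ 1 mod 47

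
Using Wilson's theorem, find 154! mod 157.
(156)! = (154)! × (155) × (156) ≡ -1 mod 157. So (154)! ≡ -1 × [(156)(155)]^(-1) ≡ 78 mod 157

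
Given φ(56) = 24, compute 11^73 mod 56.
By Euler: 11^{24} ≡ 1 mod 56 since gcd(11, 56) = 1. 73 = 3×24 + 1. So 11^{73} ≡ 11^{1} ≡ 11 mod 56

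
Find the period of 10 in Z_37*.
Powers of 10 mod 37: 10^1≡10, 10^2≡26, 10^3≡1. ord_37(10) = 3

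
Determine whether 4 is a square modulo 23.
By Euler's criterion: 4^{11} ≡ 1 (mod 23). Since this equals 1, 4 is a QR.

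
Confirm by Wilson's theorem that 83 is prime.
(82)! mod 83 = 82. Since this equals -1 (mod 83), Wilson confirms 83 is prime.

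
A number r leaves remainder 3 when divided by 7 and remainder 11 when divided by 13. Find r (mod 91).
M = 7 × 13 = 91. M₁ = 13, y₁ ≡ 6 (mod 7). M₂ = 7, y₂ ≡ 2 (mod 13). r = 3×13×6 + 11×7×2 ≡ 24 (mod 91)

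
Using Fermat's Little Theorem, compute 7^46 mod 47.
By Fermat's Little Theorem, 7^{46} ≡ 1 (mod 47) since 47 is prime and gcd(7, 47) = 1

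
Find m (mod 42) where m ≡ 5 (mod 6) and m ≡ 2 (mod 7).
M = 6 × 7 = 42. M₁ = 7, y₁ ≡ 1 (mod 6). M₂ = 6, y₂ ≡ 6 (mod 7). m = 5×7×1 + 2×6×6 ≡ 23 (mod 42)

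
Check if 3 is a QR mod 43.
By Euler's criterion: 3^{21} ≡ 42 (mod 43). Since this equals -1 (≡ 42), 3 is not a QR.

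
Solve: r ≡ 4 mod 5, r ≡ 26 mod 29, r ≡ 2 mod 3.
M = 5 × 29 × 3 = 435. M₁ = 87, y₁ ≡ 3 mod 5. M₂ = 15, y₂ ≡ 2 mod 29. M₃ = 145, y₃ ≡ 1 mod 3. r = 4×87×3 + 26×15×2 + 2×145×1 ≡ 374 mod 435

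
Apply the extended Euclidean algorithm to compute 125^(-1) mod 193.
Extended GCD: 125(-88) + 193(57) = 1. So 125^(-1) ≡ -88 ≡ 105 (mod 193). Verify: 125 × 105 = 13125 ≡ 1 (mod 193)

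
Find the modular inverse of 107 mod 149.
Since 149 is prime, by Fermat 107^(-1) ≡ 107^{147} ≡ 39 mod 149. Verify: 107 × 39 = 4173 ≡ 1 mod 149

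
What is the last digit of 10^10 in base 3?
Using Fermat: 10^{2} ≡ 1 (mod 3). 10 ≡ 0 (mod 2). So 10^{10} ≡ 10^{0} ≡ 1 (mod 3)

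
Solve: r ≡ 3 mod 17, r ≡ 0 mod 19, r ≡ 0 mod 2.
M = 17 × 19 × 2 = 646. M₁ = 38, y₁ ≡ 13 mod 17. M₂ = 34, y₂ ≡ 14 mod 19. M₃ = 323, y₃ ≡ 1 mod 2. r = 3×38×13 + 0×34×14 + 0×323×1 ≡ 190 mod 646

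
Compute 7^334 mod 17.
Using Fermat: 7^{16} ≡ 1 (mod 17). 334 ≡ 14 (mod 16). So 7^{334} ≡ 7^{14} ≡ 8 (mod 17)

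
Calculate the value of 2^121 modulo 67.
Using Fermat: 2^{66} ≡ 1 (mod 67). 121 ≡ 55 (mod 66). So 2^{121} ≡ 2^{55} ≡ 30 (mod 67)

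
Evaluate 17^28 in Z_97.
By repeated squaring (mod 97): 17^{1}≡17, 17^{2}≡95, 17^{4}≡4, 17^{8}≡16, 17^{16}≡62. Then 17^{28} = 17^{16+8+4} ≡ 62 × 16 × 4 ≡ 88 (mod 97)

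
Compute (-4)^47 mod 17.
Using Fermat: (-4)^{16} ≡ 1 mod 17. 47 ≡ 15 mod 16. So (-4)^{47} ≡ (-4)^{15} ≡ 4 mod 17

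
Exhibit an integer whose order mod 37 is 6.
11 has order 6 mod 37 since 11^{6} ≡ 1 (mod 37) and no smaller power works.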